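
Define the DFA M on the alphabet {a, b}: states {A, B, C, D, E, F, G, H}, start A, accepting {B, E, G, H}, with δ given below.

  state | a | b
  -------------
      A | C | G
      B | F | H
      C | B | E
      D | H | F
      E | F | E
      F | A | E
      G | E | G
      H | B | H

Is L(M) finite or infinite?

infinite

State A is reachable from the start and can reach an accepting state, and it lies on the cycle A → C → B → F → A.
Traversing that cycle any number of times yields accepted strings of unbounded length, so the language is infinite.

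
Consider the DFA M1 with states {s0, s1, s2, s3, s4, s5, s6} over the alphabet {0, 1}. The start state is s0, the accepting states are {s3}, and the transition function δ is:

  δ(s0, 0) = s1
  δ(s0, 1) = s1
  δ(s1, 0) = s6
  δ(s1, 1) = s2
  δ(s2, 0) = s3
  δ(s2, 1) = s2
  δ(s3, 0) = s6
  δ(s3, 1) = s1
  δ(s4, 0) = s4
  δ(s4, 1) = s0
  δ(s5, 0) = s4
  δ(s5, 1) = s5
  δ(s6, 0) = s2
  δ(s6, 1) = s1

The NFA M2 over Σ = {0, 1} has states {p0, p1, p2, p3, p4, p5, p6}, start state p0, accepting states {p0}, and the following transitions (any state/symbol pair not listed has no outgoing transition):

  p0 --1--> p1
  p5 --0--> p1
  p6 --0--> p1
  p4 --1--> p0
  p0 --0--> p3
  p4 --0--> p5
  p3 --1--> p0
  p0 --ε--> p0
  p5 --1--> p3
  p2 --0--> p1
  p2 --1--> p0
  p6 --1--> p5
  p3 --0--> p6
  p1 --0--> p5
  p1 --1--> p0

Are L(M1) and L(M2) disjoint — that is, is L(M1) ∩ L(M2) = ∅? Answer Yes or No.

Exploring the product automaton M1 × M2 from the start pair (s0, p0), following both machines on each input symbol, reaches 18 state pairs: (s0, p0), (s1, p3), (s1, p1), (s6, p6), (s2, p0), (s6, p5), (s2, p1), (s1, p5), (s3, p3), (s3, p5), (s6, p1), (s2, p3), (s1, p0), (s2, p5), (s3, p6), (s6, p3), (s3, p1), (s2, p6).
M1 accepts in {s3} and M2 accepts in {p0}; no reachable pair has both components accepting, so no string drives both machines to acceptance simultaneously and L(M1) ∩ L(M2) = ∅.
So no string is accepted by both, and the intersection is empty.

Yes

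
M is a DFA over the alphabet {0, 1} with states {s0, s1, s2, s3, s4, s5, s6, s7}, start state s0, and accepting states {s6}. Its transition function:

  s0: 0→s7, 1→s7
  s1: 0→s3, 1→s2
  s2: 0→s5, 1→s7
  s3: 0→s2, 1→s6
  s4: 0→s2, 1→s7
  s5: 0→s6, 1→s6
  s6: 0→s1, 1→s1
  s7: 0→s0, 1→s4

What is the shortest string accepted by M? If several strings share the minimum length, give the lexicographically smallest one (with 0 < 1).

A breadth-first search from s0 reaches an accepting state first via the path s0 → s7 → s4 → s2 → s5 → s6 on input 01000.
No string of length < 5 is accepted (BFS exhausts all shorter strings without reaching an accepting state), and 01000 is the lexicographically least accepting string of length 5.

01000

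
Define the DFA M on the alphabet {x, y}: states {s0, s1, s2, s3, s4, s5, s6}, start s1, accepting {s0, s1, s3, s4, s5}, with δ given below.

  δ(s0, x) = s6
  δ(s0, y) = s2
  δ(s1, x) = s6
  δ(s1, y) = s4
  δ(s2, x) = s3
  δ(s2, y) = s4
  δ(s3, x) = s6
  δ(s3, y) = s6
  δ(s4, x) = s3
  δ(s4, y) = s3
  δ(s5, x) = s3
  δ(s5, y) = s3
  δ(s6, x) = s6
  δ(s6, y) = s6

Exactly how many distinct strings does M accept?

4

The useful subgraph on states {s1, s3, s4} is acyclic, so L(M) is finite; the longest accepting path visits 3 useful states, giving maximum string length 2.
Counting accepting paths from s1 by length: 1 of length 0, 1 of length 1, 2 of length 2. Total 4.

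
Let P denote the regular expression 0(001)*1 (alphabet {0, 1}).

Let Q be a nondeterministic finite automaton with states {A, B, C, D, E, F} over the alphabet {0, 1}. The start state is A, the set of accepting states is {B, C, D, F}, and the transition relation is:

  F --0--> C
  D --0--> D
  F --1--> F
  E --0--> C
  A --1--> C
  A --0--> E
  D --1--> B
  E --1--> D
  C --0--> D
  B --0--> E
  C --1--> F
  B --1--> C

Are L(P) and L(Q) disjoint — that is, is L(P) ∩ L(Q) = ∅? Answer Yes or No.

No

The string 01 is accepted by both P and Q.
Hence L(P) ∩ L(Q) ≠ ∅.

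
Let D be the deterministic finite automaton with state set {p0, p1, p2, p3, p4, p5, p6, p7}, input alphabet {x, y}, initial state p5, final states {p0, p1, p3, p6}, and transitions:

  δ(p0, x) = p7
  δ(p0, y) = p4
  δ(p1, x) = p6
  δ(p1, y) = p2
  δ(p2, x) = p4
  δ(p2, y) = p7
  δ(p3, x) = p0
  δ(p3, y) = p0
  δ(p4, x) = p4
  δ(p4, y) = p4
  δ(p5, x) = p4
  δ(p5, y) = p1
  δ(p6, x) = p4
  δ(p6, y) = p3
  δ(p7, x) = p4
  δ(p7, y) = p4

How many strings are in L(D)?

5

The useful subgraph on states {p0, p1, p3, p5, p6} is acyclic, so L(D) is finite; the longest accepting path visits 5 useful states, giving maximum string length 4.
Counting accepting paths from p5 by length: 1 of length 1, 1 of length 2, 1 of length 3, 2 of length 4. Total 5.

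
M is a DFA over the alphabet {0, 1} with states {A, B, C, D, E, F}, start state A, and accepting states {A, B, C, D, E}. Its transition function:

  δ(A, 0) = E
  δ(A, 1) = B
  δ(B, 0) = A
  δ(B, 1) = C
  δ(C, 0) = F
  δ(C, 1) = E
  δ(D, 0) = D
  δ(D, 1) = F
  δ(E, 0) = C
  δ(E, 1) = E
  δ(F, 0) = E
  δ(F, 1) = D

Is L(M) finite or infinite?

infinite

State A is reachable from the start and can reach an accepting state, and it lies on the cycle A → B → A.
Traversing that cycle any number of times yields accepted strings of unbounded length, so the language is infinite.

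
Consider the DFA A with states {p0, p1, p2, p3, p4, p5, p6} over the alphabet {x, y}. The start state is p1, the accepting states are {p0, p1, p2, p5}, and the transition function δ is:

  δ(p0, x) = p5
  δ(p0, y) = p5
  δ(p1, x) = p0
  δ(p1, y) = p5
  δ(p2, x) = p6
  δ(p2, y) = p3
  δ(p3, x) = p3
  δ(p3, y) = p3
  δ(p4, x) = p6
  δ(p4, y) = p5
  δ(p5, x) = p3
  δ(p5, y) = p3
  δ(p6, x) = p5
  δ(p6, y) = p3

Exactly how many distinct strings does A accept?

5

The useful subgraph on states {p0, p1, p5} is acyclic, so L(A) is finite; the longest accepting path visits 3 useful states, giving maximum string length 2.
Counting accepting paths from p1 by length: 1 of length 0, 2 of length 1, 2 of length 2. Total 5.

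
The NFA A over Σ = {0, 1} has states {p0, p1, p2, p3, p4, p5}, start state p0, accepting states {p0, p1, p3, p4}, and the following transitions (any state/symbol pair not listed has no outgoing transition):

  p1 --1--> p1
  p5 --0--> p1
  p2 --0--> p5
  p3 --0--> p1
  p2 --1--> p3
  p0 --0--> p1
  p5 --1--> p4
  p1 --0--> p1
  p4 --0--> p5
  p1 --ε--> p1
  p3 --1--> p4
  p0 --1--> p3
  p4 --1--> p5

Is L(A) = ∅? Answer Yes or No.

No

The empty string ε is accepted: the run p0 ends in the accepting state p0.
Since at least one string is accepted, L(A) is not empty.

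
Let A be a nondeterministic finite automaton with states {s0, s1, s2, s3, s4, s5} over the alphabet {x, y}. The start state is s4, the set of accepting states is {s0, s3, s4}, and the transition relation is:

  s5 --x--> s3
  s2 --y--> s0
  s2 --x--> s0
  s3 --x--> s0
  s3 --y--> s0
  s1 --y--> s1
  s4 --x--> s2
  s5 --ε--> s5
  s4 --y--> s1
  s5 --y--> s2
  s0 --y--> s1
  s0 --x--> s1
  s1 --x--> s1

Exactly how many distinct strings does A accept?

The useful subgraph on states {s0, s2, s4} is acyclic, so L(A) is finite; the longest accepting path visits 3 useful states, giving maximum string length 2.
Counting accepting paths from s4 by length: 1 of length 0, 2 of length 2. Total 3.

3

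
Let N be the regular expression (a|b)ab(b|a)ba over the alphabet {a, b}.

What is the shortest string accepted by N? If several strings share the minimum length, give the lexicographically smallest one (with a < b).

By inspection of the expression, no string of length less than 6 matches, and aababa is the lexicographically first match of length 6.

aababa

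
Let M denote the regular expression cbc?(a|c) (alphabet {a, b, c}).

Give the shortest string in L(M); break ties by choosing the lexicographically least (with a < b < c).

cba

By inspection of the expression, no string of length less than 3 matches, and cba is the lexicographically first match of length 3.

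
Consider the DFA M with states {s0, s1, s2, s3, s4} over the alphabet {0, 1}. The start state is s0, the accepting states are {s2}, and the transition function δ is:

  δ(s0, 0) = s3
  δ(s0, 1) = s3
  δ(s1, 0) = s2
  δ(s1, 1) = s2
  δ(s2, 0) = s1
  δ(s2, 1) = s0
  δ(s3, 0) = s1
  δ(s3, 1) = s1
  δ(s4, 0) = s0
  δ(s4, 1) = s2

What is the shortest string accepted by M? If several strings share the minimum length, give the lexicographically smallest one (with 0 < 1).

A breadth-first search from s0 reaches an accepting state first via the path s0 → s3 → s1 → s2 on input 000.
No string of length < 3 is accepted (BFS exhausts all shorter strings without reaching an accepting state), and 000 is the lexicographically least accepting string of length 3.

000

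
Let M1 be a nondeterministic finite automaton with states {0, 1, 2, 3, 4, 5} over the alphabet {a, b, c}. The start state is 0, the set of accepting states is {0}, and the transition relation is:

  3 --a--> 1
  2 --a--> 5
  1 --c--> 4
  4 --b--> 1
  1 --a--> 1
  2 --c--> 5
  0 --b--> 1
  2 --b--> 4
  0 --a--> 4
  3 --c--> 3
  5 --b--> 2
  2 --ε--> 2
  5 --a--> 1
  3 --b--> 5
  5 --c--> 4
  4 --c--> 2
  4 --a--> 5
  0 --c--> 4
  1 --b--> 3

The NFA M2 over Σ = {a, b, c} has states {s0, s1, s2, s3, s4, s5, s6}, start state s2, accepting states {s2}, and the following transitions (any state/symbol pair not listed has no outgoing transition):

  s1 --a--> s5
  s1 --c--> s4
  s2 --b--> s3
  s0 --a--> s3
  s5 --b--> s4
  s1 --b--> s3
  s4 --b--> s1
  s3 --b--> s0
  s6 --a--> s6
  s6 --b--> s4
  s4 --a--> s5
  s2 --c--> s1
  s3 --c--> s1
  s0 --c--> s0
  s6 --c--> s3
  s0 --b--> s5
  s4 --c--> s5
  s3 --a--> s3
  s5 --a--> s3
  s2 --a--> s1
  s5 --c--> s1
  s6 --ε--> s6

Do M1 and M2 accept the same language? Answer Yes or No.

Exploring the product automaton M1 × M2 from the start pair (0, s2), following both machines on each input symbol, reaches 6 state pairs: (0, s2), (4, s1), (1, s3), (5, s5), (2, s4), (3, s0).
M1 accepts in {0} and M2 accepts in {s2}. In every reachable pair the two components are either both accepting — (0, s2) — or both non-accepting, so no string is accepted by exactly one of the machines: L(M1) \ L(M2) and L(M2) \ L(M1) are both empty.
Hence every string is accepted by M1 iff it is accepted by M2, and the two languages coincide.

Yes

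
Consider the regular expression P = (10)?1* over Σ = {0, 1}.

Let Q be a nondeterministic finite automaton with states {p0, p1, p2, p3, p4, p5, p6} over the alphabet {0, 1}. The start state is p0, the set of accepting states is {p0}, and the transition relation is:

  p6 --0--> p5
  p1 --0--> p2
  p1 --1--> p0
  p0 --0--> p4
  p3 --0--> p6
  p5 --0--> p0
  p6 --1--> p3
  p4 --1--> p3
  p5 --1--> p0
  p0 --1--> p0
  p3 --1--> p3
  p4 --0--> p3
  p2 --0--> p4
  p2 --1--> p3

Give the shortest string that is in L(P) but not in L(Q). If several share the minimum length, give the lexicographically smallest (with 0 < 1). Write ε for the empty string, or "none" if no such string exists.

The string 10 is accepted by P but not by Q.
No shorter string lies in the difference, and 10 is the lexicographically first length-2 string in L(P) \ L(Q).

10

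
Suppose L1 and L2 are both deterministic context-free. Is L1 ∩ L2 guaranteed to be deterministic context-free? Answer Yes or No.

No

DCFLs are closed under complement (normalise the DPDA to read all of its input, then flip the verdict). If they were also closed under intersection, De Morgan would make them closed under union; but {aⁿbⁿ : n≥0} and {aⁿb²ⁿ : n≥0} are DCFLs (push the a's; pop one per b, respectively one per two b's) whose union no deterministic PDA accepts: a DPDA for it would have a single run on aⁿb²ⁿ, accepting after the prefix aⁿbⁿ and accepting again after n more b's; an ordinary PDA that simulates it on a's and b's and, at any moment when it is accepting, may switch to reading only a fresh letter c while feeding each c to the simulation as a b, would accept aⁱbʲcᵏ (k≥1) exactly when both aⁱbʲ and aⁱbʲ⁺ᵏ are in the language, i.e. its language intersected with the regular set a*b*c⁺ would be exactly {aⁿbⁿcⁿ : n≥1} — impossible, since context-free languages are closed under intersection with regular sets and {aⁿbⁿcⁿ} is not context-free.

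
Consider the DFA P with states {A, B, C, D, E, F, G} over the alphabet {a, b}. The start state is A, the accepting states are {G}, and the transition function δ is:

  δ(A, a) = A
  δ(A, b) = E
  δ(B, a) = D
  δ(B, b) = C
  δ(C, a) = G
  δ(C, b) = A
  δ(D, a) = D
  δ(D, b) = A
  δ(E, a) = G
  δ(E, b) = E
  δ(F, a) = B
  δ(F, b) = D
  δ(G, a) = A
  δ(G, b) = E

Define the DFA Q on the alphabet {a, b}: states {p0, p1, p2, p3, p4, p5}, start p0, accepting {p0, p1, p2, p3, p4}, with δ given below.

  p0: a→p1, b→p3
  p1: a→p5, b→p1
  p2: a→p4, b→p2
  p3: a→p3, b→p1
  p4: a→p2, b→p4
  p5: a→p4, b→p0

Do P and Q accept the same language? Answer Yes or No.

No

The string aba is accepted by P but rejected by Q.
So L(P) ≠ L(Q).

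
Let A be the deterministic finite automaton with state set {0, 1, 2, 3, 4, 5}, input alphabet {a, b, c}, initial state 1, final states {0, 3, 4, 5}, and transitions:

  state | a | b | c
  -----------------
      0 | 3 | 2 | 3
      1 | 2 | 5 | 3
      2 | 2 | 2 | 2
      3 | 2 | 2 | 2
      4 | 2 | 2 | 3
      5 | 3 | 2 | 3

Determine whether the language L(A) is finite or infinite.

finite

The useful states (reachable from 1 and able to reach an accepting state) are {1, 3, 5}.
Restricted to these states the transition graph has no cycle, so every accepting path has bounded length and L is finite.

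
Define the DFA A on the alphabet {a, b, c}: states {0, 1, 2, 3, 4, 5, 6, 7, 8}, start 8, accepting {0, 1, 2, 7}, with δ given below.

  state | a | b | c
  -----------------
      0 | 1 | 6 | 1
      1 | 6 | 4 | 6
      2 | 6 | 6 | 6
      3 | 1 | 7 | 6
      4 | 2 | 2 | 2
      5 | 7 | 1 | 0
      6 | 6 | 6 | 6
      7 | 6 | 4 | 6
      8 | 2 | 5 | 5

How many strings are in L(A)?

The useful subgraph on states {0, 1, 2, 4, 5, 7, 8} is acyclic, so L(A) is finite; the longest accepting path visits 6 useful states, giving maximum string length 5.
Counting accepting paths from 8 by length: 1 of length 1, 6 of length 2, 4 of length 3, 12 of length 4, 12 of length 5. Total 35.

35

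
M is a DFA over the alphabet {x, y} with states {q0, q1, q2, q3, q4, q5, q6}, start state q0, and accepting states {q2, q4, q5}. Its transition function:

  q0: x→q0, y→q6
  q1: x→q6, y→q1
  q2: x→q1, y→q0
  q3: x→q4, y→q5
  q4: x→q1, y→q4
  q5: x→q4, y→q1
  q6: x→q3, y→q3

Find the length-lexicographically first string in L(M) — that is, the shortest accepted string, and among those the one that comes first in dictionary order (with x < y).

A breadth-first search from q0 reaches an accepting state first via the path q0 → q6 → q3 → q4 on input yxx.
No string of length < 3 is accepted (BFS exhausts all shorter strings without reaching an accepting state), and yxx is the lexicographically least accepting string of length 3.

yxx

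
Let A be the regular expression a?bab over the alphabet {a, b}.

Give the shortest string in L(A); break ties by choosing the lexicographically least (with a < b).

bab

By inspection of the expression, no string of length less than 3 matches, and bab is the lexicographically first match of length 3.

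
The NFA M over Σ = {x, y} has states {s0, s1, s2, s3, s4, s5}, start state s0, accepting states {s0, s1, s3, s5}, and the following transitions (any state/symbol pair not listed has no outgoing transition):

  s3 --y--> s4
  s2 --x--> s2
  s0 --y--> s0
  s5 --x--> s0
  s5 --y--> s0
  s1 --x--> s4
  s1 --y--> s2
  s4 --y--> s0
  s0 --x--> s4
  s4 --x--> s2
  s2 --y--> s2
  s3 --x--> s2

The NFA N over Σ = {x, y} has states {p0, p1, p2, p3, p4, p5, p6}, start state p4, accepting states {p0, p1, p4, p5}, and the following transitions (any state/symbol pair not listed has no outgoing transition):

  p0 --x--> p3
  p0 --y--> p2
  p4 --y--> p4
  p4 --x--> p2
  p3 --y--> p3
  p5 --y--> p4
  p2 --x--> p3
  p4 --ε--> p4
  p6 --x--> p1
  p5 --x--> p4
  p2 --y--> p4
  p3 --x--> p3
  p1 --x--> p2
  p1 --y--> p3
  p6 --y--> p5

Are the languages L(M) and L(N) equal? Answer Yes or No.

Exploring the product automaton M × N from the start pair (s0, p4), following both machines on each input symbol, reaches 3 state pairs: (s0, p4), (s4, p2), (s2, p3).
M accepts in {s0, s1, s3, s5} and N accepts in {p0, p1, p4, p5}. In every reachable pair the two components are either both accepting — (s0, p4) — or both non-accepting, so no string is accepted by exactly one of the machines: L(M) \ L(N) and L(N) \ L(M) are both empty.
Hence every string is accepted by M iff it is accepted by N, and the two languages coincide.

Yes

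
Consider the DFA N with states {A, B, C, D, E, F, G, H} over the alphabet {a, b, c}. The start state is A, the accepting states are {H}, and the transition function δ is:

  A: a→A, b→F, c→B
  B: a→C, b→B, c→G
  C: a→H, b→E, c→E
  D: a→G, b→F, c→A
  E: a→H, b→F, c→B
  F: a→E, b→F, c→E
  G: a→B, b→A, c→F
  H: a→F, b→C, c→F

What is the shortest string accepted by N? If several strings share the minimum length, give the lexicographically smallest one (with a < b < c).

A breadth-first search from A reaches an accepting state first via the path A → F → E → H on input baa.
No string of length < 3 is accepted (BFS exhausts all shorter strings without reaching an accepting state), and baa is the lexicographically least accepting string of length 3.

baa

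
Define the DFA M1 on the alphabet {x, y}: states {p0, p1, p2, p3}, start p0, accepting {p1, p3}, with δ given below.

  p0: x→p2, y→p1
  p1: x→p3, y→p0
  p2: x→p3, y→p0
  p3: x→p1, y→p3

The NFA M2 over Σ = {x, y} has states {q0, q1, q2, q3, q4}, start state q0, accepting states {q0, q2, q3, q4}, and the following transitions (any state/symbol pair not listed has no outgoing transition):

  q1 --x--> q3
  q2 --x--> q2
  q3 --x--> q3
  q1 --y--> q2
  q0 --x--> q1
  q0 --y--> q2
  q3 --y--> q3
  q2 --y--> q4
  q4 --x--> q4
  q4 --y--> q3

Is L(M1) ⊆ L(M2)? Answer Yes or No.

Yes

Exploring the product automaton M1 × M2 from the start pair (p0, q0), following both machines on each input symbol, reaches 14 state pairs: (p0, q0), (p2, q1), (p1, q2), (p3, q3), (p0, q2), (p3, q2), (p0, q4), (p1, q3), (p2, q2), (p1, q4), (p3, q4), (p2, q4), (p0, q3), (p2, q3).
M1 accepts in {p1, p3} and M2 accepts in {q0, q2, q3, q4}. The reachable pairs whose M1-component is accepting are (p1, q2), (p3, q3), (p3, q2), (p1, q3), (p1, q4), (p3, q4); in each of them the M2-component is accepting too, so the product for L(M1) \ L(M2) (M1-component accepting, M2-component rejecting) has no reachable accepting pair and the difference is empty.
Hence every string in L(M1) is also in L(M2).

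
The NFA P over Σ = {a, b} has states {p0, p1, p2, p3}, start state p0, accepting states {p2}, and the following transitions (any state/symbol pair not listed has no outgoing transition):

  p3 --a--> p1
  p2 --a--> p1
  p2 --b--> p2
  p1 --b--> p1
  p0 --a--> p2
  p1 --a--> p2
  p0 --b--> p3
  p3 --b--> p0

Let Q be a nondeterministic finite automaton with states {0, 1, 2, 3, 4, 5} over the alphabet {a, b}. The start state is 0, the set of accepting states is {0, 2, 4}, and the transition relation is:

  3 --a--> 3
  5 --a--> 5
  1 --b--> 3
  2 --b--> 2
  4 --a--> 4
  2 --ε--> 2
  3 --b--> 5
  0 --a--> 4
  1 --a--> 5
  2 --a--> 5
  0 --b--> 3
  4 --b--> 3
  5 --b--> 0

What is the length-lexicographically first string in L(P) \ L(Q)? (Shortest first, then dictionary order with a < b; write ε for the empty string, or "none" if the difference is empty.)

The string ab is accepted by P but not by Q.
No shorter string lies in the difference, and ab is the lexicographically first length-2 string in L(P) \ L(Q).

ab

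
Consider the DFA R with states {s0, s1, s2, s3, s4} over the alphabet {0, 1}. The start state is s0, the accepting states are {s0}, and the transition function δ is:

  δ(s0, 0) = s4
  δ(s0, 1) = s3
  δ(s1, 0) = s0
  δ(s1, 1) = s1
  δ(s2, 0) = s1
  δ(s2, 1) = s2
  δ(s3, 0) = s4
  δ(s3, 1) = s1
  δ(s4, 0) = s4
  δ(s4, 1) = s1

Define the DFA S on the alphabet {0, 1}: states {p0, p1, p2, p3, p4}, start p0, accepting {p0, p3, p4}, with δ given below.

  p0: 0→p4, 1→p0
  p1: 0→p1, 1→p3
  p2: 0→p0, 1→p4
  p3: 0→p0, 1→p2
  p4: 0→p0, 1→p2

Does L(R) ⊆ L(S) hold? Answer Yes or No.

Yes

Exploring the product automaton R × S from the start pair (s0, p0), following both machines on each input symbol, reaches 9 state pairs: (s0, p0), (s4, p4), (s3, p0), (s4, p0), (s1, p2), (s1, p0), (s1, p4), (s0, p4), (s3, p2).
R accepts in {s0} and S accepts in {p0, p3, p4}. The reachable pairs whose R-component is accepting are (s0, p0), (s0, p4); in each of them the S-component is accepting too, so the product for L(R) \ L(S) (R-component accepting, S-component rejecting) has no reachable accepting pair and the difference is empty.
Hence every string in L(R) is also in L(S).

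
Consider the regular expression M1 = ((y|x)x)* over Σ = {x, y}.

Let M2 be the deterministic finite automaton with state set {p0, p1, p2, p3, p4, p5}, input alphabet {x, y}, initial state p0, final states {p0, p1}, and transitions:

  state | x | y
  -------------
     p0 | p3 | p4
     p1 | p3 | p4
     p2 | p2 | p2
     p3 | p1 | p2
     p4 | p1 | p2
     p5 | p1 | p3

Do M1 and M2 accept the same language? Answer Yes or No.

Yes

Converting the expression M1 to a DFA (subset construction, then merging equivalent states) gives the minimal DFA with states {r0, r1, r2}, start state r0, accepting states {r0} and transitions r0: x→r1, y→r1; r1: x→r0, y→r2; r2: x→r2, y→r2.
Exploring the product automaton M1 × M2 from the start pair (r0, p0), following both machines on each input symbol, reaches 5 state pairs: (r0, p0), (r1, p3), (r1, p4), (r0, p1), (r2, p2).
M1 accepts in {r0} and M2 accepts in {p0, p1}. In every reachable pair the two components are either both accepting — (r0, p0), (r0, p1) — or both non-accepting, so no string is accepted by exactly one of the machines: L(M1) \ L(M2) and L(M2) \ L(M1) are both empty.
Hence every string is accepted by M1 iff it is accepted by M2, and the two languages coincide.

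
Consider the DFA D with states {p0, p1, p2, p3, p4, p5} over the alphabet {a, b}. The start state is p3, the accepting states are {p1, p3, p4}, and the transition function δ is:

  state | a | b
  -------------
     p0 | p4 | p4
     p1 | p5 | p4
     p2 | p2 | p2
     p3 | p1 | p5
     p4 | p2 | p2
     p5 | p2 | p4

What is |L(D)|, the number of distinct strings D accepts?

The useful subgraph on states {p1, p3, p4, p5} is acyclic, so L(D) is finite; the longest accepting path visits 4 useful states, giving maximum string length 3.
Counting accepting paths from p3 by length: 1 of length 0, 1 of length 1, 2 of length 2, 1 of length 3. Total 5.

5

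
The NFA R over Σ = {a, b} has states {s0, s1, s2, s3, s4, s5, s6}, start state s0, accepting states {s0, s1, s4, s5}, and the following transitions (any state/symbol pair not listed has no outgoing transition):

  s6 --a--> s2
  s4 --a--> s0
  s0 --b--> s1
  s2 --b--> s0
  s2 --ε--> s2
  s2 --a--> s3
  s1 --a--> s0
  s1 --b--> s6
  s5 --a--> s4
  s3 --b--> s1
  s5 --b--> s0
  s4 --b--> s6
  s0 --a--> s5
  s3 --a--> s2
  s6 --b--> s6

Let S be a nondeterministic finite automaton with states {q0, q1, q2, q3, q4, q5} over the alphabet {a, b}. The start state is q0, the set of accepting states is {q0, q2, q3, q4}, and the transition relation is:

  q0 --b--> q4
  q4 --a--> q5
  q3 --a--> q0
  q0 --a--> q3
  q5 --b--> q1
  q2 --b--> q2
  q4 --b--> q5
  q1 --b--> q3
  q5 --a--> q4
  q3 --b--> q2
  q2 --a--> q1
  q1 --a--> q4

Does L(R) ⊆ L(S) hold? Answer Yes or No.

No

The string ba is in L(R) but not in L(S).
So L(R) ⊄ L(S).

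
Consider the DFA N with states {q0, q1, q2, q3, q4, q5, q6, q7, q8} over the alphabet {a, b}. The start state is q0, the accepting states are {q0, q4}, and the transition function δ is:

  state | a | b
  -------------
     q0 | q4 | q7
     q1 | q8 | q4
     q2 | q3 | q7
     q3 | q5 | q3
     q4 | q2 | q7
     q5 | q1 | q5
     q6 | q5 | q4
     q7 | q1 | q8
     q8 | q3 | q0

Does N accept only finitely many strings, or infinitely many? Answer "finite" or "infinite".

infinite

State q3 is reachable from the start and can reach an accepting state, and it lies on the cycle q3 → q3.
Traversing that cycle any number of times yields accepted strings of unbounded length, so the language is infinite.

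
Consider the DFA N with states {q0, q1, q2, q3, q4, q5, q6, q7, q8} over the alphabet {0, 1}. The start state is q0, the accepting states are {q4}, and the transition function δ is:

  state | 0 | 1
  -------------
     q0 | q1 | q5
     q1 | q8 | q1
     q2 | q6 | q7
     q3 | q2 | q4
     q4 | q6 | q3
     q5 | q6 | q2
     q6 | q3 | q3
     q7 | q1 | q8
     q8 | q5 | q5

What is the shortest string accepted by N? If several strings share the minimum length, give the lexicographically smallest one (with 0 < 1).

A breadth-first search from q0 reaches an accepting state first via the path q0 → q5 → q6 → q3 → q4 on input 1001.
No string of length < 4 is accepted (BFS exhausts all shorter strings without reaching an accepting state), and 1001 is the lexicographically least accepting string of length 4.

1001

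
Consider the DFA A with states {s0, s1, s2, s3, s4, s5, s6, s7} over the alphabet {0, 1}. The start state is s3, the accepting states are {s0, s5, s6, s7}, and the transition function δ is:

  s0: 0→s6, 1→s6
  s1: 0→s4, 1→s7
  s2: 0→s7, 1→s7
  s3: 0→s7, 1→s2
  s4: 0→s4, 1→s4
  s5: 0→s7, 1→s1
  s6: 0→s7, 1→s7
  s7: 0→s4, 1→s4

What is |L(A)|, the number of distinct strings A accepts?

The useful subgraph on states {s2, s3, s7} is acyclic, so L(A) is finite; the longest accepting path visits 3 useful states, giving maximum string length 2.
Counting accepting paths from s3 by length: 1 of length 1, 2 of length 2. Total 3.

3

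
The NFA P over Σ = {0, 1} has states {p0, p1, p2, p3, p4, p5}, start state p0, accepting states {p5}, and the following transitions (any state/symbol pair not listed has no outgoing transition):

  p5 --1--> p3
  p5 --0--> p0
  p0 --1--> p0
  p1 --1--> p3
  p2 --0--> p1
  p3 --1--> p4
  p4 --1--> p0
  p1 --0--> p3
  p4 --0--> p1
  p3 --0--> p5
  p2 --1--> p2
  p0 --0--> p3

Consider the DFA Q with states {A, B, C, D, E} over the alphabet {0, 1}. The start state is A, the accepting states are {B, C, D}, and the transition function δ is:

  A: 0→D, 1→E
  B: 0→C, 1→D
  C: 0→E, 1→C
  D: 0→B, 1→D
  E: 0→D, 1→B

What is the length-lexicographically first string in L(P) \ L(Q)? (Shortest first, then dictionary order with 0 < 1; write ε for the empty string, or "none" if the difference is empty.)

The string 1100 is accepted by P but not by Q.
No shorter string lies in the difference, and 1100 is the lexicographically first length-4 string in L(P) \ L(Q).

1100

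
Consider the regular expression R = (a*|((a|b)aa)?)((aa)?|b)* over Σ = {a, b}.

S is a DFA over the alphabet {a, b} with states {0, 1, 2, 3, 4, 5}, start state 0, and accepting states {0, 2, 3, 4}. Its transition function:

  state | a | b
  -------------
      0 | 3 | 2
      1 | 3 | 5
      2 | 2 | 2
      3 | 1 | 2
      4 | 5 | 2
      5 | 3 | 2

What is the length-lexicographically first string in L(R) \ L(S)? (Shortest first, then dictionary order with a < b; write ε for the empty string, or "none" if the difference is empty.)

The string aa is accepted by R but not by S.
No shorter string lies in the difference, and aa is the lexicographically first length-2 string in L(R) \ L(S).

aa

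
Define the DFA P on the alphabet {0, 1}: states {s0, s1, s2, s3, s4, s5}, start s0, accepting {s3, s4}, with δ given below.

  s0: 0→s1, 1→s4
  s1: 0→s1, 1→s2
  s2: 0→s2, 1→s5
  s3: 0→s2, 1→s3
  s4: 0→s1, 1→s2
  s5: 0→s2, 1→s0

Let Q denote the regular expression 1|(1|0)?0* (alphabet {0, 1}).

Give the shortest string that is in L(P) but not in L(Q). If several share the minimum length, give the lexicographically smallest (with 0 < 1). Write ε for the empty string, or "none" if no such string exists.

01111

The string 01111 is accepted by P but not by Q.
No shorter string lies in the difference, and 01111 is the lexicographically first length-5 string in L(P) \ L(Q).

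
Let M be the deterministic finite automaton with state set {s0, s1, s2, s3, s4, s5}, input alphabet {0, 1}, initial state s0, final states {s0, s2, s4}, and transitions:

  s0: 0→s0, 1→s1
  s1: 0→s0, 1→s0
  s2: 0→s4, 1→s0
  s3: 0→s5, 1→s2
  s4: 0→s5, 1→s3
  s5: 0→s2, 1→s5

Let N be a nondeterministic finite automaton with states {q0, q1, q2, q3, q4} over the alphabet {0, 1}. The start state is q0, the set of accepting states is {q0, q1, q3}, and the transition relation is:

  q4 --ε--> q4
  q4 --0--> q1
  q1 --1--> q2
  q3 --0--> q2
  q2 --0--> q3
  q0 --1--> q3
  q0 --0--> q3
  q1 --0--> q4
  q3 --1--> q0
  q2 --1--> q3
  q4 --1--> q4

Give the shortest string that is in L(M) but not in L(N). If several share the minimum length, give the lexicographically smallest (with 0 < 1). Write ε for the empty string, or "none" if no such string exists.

00

The string 00 is accepted by M but not by N.
No shorter string lies in the difference, and 00 is the lexicographically first length-2 string in L(M) \ L(N).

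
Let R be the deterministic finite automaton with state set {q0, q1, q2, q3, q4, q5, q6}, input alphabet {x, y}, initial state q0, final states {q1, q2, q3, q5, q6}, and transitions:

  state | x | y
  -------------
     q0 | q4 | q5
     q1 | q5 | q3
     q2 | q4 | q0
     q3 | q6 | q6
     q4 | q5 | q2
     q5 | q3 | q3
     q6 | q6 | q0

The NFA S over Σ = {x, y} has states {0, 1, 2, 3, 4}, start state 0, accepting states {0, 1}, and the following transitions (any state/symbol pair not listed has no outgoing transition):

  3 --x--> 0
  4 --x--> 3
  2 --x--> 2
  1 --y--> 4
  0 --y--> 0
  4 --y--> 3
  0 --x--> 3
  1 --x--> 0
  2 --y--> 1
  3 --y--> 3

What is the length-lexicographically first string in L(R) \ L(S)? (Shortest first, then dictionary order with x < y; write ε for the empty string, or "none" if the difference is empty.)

xy

The string xy is accepted by R but not by S.
No shorter string lies in the difference, and xy is the lexicographically first length-2 string in L(R) \ L(S).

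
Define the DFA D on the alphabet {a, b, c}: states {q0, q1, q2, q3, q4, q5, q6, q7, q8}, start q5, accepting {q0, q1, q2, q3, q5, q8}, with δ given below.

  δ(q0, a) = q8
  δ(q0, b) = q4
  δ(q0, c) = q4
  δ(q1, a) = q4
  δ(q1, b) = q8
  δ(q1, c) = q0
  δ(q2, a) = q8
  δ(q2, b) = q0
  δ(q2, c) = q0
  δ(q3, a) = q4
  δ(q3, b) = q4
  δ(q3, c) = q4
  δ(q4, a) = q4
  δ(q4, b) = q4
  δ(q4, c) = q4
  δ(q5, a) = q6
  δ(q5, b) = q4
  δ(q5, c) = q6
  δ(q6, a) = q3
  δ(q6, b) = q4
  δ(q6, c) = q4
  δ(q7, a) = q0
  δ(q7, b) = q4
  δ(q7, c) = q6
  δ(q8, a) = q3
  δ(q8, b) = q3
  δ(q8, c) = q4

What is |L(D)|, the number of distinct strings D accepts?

The useful subgraph on states {q3, q5, q6} is acyclic, so L(D) is finite; the longest accepting path visits 3 useful states, giving maximum string length 2.
Counting accepting paths from q5 by length: 1 of length 0, 2 of length 2. Total 3.

3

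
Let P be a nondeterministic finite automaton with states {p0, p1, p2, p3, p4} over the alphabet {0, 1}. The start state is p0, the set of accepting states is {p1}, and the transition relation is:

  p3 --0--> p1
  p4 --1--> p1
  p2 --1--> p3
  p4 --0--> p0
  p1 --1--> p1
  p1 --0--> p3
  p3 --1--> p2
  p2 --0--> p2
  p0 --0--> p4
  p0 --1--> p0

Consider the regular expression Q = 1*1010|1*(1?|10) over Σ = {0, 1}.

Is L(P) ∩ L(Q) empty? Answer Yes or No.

Converting the expression Q to a DFA (subset construction, then merging equivalent states) gives the minimal DFA with states {q0, q1, q2, q3, q4, q5}, start state q0, accepting states {q0, q2, q3, q5} and transitions q0: 0→q1, 1→q2; q1: 0→q1, 1→q1; q2: 0→q3, 1→q2; q3: 0→q1, 1→q4; q4: 0→q5, 1→q1; q5: 0→q1, 1→q1.
Exploring the product automaton P × Q from the start pair (p0, q0), following both machines on each input symbol, reaches 10 state pairs: (p0, q0), (p4, q1), (p0, q2), (p0, q1), (p1, q1), (p4, q3), (p3, q1), (p1, q4), (p2, q1), (p3, q5).
P accepts in {p1} and Q accepts in {q0, q2, q3, q5}; no reachable pair has both components accepting, so no string drives both machines to acceptance simultaneously and L(P) ∩ L(Q) = ∅.
So no string is accepted by both, and the intersection is empty.

Yes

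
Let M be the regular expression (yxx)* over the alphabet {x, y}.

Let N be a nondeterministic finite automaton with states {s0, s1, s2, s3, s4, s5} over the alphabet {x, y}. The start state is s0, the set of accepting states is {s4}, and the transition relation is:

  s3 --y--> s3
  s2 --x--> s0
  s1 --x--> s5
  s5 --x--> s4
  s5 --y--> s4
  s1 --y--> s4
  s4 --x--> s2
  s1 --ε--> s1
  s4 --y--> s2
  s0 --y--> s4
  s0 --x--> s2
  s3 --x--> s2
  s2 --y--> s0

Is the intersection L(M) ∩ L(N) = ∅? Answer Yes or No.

Converting the expression M to a DFA (subset construction, then merging equivalent states) gives the minimal DFA with states {m0, m1, m2, m3}, start state m0, accepting states {m0} and transitions m0: x→m1, y→m2; m1: x→m1, y→m1; m2: x→m3, y→m1; m3: x→m0, y→m1.
Exploring the product automaton M × N from the start pair (m0, s0), following both machines on each input symbol, reaches 6 state pairs: (m0, s0), (m1, s2), (m2, s4), (m1, s0), (m3, s2), (m1, s4).
M accepts in {m0} and N accepts in {s4}; no reachable pair has both components accepting, so no string drives both machines to acceptance simultaneously and L(M) ∩ L(N) = ∅.
So no string is accepted by both, and the intersection is empty.

Yes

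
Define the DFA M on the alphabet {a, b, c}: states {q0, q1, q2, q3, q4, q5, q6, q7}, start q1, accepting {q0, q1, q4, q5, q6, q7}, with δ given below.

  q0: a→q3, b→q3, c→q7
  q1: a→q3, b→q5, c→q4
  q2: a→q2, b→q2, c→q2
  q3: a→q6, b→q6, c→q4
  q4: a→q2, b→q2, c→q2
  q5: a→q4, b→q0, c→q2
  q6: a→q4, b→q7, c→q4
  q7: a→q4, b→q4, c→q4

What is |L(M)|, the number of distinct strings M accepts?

54

The useful subgraph on states {q0, q1, q3, q4, q5, q6, q7} is acyclic, so L(M) is finite; the longest accepting path visits 7 useful states, giving maximum string length 6.
Counting accepting paths from q1 by length: 1 of length 0, 2 of length 1, 5 of length 2, 7 of length 3, 15 of length 4, 12 of length 5, 12 of length 6. Total 54.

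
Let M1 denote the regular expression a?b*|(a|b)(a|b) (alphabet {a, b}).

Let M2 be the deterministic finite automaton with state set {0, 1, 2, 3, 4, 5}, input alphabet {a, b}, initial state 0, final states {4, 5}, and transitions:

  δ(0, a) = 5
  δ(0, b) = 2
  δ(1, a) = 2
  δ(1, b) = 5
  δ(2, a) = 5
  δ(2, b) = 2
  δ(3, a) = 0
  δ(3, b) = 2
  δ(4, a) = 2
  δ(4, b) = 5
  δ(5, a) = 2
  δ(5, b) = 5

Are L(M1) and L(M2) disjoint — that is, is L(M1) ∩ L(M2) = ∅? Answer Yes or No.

No

The string a is accepted by both M1 and M2.
Hence L(M1) ∩ L(M2) ≠ ∅.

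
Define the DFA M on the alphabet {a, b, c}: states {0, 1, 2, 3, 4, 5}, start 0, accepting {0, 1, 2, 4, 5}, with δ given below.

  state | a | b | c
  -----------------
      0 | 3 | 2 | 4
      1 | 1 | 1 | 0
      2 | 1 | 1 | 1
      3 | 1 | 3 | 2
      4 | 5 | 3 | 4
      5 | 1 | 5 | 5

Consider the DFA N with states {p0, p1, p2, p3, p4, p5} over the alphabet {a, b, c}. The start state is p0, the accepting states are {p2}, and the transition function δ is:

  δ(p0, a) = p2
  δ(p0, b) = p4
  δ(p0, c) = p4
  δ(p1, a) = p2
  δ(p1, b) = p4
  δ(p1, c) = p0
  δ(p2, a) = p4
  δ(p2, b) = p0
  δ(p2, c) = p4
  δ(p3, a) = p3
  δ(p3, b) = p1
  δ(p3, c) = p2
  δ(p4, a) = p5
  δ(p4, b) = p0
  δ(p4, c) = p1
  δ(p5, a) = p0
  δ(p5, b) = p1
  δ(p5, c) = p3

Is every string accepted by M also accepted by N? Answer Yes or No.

No

The empty string ε is in L(M) but not in L(N).
So L(M) ⊄ L(N).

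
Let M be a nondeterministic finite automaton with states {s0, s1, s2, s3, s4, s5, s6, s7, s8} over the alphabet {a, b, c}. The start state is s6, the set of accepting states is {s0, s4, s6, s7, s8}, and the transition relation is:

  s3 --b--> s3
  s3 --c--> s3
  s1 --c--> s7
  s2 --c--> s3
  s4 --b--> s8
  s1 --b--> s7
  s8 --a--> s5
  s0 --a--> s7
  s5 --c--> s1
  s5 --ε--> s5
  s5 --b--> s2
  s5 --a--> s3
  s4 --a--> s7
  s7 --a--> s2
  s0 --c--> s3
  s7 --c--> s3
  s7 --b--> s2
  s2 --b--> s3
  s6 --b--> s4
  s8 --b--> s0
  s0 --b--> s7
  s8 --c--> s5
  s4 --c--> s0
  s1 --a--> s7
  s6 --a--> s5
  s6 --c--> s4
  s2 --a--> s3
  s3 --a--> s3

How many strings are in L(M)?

34

The useful subgraph on states {s0, s1, s4, s5, s6, s7, s8} is acyclic, so L(M) is finite; the longest accepting path visits 6 useful states, giving maximum string length 5.
Counting accepting paths from s6 by length: 1 of length 0, 2 of length 1, 6 of length 2, 9 of length 3, 4 of length 4, 12 of length 5. Total 34.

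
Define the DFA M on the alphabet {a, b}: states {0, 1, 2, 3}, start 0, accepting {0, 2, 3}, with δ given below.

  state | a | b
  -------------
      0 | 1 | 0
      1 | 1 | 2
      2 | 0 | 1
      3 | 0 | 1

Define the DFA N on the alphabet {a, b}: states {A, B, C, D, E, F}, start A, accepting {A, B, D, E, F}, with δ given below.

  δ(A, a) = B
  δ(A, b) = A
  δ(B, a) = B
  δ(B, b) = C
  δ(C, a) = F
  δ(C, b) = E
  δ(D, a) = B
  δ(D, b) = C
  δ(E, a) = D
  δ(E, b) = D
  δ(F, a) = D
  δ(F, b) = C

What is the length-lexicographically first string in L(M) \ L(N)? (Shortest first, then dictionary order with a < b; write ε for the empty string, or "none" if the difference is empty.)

ab

The string ab is accepted by M but not by N.
No shorter string lies in the difference, and ab is the lexicographically first length-2 string in L(M) \ L(N).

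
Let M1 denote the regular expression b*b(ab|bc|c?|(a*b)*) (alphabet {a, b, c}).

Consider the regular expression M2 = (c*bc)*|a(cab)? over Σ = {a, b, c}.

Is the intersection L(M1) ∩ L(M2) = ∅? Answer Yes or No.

No

The string bc is accepted by both M1 and M2.
Hence L(M1) ∩ L(M2) ≠ ∅.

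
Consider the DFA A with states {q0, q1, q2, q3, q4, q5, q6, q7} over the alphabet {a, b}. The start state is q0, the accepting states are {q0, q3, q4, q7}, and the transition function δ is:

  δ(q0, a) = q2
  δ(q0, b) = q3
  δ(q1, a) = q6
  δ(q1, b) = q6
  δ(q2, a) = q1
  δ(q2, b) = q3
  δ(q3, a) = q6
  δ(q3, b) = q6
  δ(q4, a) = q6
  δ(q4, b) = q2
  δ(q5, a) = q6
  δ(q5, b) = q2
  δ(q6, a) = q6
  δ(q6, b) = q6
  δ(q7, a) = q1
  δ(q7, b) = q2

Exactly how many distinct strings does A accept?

The useful subgraph on states {q0, q2, q3} is acyclic, so L(A) is finite; the longest accepting path visits 3 useful states, giving maximum string length 2.
Counting accepting paths from q0 by length: 1 of length 0, 1 of length 1, 1 of length 2. Total 3.

3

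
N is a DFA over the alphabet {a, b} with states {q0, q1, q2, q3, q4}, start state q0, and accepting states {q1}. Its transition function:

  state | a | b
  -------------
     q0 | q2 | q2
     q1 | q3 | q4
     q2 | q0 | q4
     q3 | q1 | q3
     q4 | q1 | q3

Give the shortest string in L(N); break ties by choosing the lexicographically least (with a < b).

A breadth-first search from q0 reaches an accepting state first via the path q0 → q2 → q4 → q1 on input aba.
No string of length < 3 is accepted (BFS exhausts all shorter strings without reaching an accepting state), and aba is the lexicographically least accepting string of length 3.

aba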